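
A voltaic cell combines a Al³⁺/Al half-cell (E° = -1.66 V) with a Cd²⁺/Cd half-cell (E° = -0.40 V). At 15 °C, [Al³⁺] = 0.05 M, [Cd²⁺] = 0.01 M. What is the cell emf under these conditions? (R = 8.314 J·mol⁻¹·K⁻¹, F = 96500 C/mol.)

The Cd²⁺/Cd couple has the higher reduction potential and acts as the cathode, so E°_cell = -0.40 − (-1.66) = 1.26 V.
Balancing electrons gives n = 6; the reaction quotient is Q = [Al³⁺]^2/[Cd²⁺]^3 = 2500.
E = E° − (RT/nF) ln Q = 1.26 − (8.314×288)/(6×96500) × (7.824) = 1.260 − 0.032 = 1.228 V.

1.23 V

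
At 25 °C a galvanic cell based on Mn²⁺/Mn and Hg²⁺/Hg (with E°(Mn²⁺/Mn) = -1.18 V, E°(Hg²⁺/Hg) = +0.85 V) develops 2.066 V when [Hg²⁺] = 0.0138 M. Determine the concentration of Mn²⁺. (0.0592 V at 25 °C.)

8.4 × 10^-4 M

From the Nernst equation, log Q = n(E° − E)/0.0592 = 2(2.03 − 2.066)/0.0592 = -1.216, so Q = 0.0608.
With Q = [Mn²⁺]/[Hg²⁺] and the known concentrations, [Mn²⁺] in the numerator gives [Mn²⁺] = 8.4 × 10^-4 M.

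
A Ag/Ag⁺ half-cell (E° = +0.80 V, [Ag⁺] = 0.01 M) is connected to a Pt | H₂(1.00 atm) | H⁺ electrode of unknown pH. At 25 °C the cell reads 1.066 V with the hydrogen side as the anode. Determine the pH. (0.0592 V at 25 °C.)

E°_cell = 0.80 V and n = 2.
log Q = n(E° − E)/0.0592 = 2×(0.80 − 1.066)/0.0592 = -8.986.
With Q = [H⁺]^2 / ([Ag⁺]^2·P(H₂)), solving for [H⁺] gives log[H⁺] = -6.493, so pH = 6.49.

pH = 6.49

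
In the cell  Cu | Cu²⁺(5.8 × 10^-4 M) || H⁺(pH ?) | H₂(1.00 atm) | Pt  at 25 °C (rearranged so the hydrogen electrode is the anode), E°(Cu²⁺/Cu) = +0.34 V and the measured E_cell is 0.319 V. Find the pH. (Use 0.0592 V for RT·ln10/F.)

pH = 1.26

E°_cell = 0.34 V and n = 2.
log Q = n(E° − E)/0.0592 = 2×(0.34 − 0.319)/0.0592 = 0.709.
With Q = [H⁺]^2 / ([Cu²⁺]·P(H₂)), solving for [H⁺] gives log[H⁺] = -1.264, so pH = 1.26.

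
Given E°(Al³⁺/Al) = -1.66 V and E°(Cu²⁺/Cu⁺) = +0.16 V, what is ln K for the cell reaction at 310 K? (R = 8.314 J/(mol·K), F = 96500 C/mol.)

E°_cell = +0.16 − (-1.66) = 1.82 V, with n = 3 electrons transferred.
At equilibrium E = 0, so the Nernst equation gives ln K = nFE°/RT = (3)(96500)(1.82)/((8.314)(310)) = 204.43.

ln K = 204.4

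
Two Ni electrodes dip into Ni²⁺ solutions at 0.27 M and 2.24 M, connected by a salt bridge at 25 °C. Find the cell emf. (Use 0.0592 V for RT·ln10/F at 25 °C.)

Both half-cells are Ni²⁺/Ni, so E°_cell = 0. The concentrated side is the cathode; the cell reaction moves Ni²⁺ from high to low concentration with n = 2.
Q = [Ni²⁺]_dilute/[Ni²⁺]_conc = 0.27/2.24 = 0.121.
E = 0 − (0.0592/2) log Q = −(0.0592/2)(-0.919) = 0.0272 V.

0.027 V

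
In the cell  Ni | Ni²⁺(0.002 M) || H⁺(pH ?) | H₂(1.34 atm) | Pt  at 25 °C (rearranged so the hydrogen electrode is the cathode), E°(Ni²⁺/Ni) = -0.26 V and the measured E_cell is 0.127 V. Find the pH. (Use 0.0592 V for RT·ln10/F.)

E°_cell = 0.26 V and n = 2.
log Q = n(E° − E)/0.0592 = 2×(0.26 − 0.127)/0.0592 = 4.493.
With Q = [Ni²⁺]·P(H₂) / [H⁺]^2, solving for [H⁺] gives log[H⁺] = -3.533, so pH = 3.53.

pH = 3.53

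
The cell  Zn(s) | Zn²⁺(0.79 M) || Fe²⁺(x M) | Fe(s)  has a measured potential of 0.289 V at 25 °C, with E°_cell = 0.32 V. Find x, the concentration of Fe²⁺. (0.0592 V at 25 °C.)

0.071 M

From the Nernst equation, log Q = n(E° − E)/0.0592 = 2(0.32 − 0.289)/0.0592 = 1.047, so Q = 11.2.
With Q = [Zn²⁺]/[Fe²⁺] and the known concentrations, [Fe²⁺] in the denominator gives [Fe²⁺] = 0.071 M.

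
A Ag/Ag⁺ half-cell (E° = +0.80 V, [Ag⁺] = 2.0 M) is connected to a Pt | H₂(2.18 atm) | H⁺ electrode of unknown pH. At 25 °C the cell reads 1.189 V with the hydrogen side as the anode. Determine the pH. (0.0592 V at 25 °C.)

E°_cell = 0.80 V and n = 2.
log Q = n(E° − E)/0.0592 = 2×(0.80 − 1.189)/0.0592 = -13.142.
With Q = [H⁺]^2 / ([Ag⁺]^2·P(H₂)), solving for [H⁺] gives log[H⁺] = -6.101, so pH = 6.10.

pH = 6.10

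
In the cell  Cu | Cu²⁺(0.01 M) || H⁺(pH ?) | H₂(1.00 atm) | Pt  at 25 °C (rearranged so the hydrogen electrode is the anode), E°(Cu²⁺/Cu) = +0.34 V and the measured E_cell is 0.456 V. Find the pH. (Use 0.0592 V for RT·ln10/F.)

E°_cell = 0.34 V and n = 2.
log Q = n(E° − E)/0.0592 = 2×(0.34 − 0.456)/0.0592 = -3.919.
With Q = [H⁺]^2 / ([Cu²⁺]·P(H₂)), solving for [H⁺] gives log[H⁺] = -2.959, so pH = 2.96.

pH = 2.96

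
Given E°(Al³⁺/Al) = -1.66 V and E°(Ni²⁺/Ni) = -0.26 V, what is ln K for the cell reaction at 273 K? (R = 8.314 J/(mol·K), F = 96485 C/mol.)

E°_cell = -0.26 − (-1.66) = 1.40 V, with n = 6 electrons transferred.
At equilibrium E = 0, so the Nernst equation gives ln K = nFE°/RT = (6)(96485)(1.40)/((8.314)(273)) = 357.08.

ln K = 357.1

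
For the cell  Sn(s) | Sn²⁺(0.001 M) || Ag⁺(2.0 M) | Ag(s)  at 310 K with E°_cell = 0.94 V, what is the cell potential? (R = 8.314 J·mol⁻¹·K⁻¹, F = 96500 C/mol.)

Balancing electrons gives n = 2; the reaction quotient is Q = [Sn²⁺]/[Ag⁺]^2 = 2.5 × 10^-4.
E = E° − (RT/nF) ln Q = 0.94 − (8.314×310)/(2×96500) × (-8.294) = 0.940 + 0.111 = 1.051 V.

1.05 V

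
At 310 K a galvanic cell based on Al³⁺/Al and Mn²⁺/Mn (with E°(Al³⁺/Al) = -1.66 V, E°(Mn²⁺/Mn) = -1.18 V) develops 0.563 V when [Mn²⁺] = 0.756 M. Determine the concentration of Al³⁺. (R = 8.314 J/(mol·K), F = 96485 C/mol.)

5.9 × 10^-5 M

From the Nernst equation, ln Q = nF(E° − E)/RT = 6×96485×(0.48 − 0.563)/(8.314×310) = -18.643, so Q = 8.01 × 10^-9.
With Q = [Al³⁺]^2/[Mn²⁺]^3 and the known concentrations, [Al³⁺]^2 in the numerator gives [Al³⁺] = 5.9 × 10^-5 M.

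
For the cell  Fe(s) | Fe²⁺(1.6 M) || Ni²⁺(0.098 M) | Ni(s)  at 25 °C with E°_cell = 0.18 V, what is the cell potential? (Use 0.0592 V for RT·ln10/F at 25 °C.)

0.144 V

Balancing electrons gives n = 2; the reaction quotient is Q = [Fe²⁺]/[Ni²⁺] = 16.3.
At 25 °C, E = E° − (0.0592/n) log Q = 0.18 − (0.0592/2)(1.213) = 0.180 − 0.036 = 0.144 V.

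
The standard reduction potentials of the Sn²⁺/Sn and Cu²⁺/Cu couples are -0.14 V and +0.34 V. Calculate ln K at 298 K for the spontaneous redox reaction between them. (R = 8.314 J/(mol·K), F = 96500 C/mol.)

ln K = 37.4

E°_cell = +0.34 − (-0.14) = 0.48 V, with n = 2 electrons transferred.
At equilibrium E = 0, so the Nernst equation gives ln K = nFE°/RT = (2)(96500)(0.48)/((8.314)(298)) = 37.39.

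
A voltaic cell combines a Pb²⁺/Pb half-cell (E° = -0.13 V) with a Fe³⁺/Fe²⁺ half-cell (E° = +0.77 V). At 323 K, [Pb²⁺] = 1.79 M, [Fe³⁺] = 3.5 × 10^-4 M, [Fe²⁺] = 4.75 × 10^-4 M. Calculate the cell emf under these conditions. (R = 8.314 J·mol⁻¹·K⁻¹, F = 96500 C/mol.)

0.883 V

The Fe³⁺/Fe²⁺ couple has the higher reduction potential and acts as the cathode, so E°_cell = +0.77 − (-0.13) = 0.90 V.
Balancing electrons gives n = 2; the reaction quotient is Q = [Pb²⁺]·[Fe²⁺]^2/[Fe³⁺]^2 = 3.30.
E = E° − (RT/nF) ln Q = 0.90 − (8.314×323)/(2×96500) × (1.193) = 0.900 − 0.017 = 0.883 V.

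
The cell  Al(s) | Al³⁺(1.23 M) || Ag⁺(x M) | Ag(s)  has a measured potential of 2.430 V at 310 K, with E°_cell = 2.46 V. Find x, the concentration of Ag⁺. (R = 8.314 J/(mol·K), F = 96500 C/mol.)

0.35 M

From the Nernst equation, ln Q = nF(E° − E)/RT = 3×96500×(2.46 − 2.430)/(8.314×310) = 3.370, so Q = 29.1.
With Q = [Al³⁺]/[Ag⁺]^3 and the known concentrations, [Ag⁺]^3 in the denominator gives [Ag⁺] = 0.35 M.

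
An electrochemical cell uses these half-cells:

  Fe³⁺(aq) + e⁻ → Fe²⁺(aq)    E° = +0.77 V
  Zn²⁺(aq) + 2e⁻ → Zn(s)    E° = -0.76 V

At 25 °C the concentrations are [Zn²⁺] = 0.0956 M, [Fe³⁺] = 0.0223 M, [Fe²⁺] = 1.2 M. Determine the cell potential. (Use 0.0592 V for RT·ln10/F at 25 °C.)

The Fe³⁺/Fe²⁺ couple has the higher reduction potential and acts as the cathode, so E°_cell = +0.77 − (-0.76) = 1.53 V.
Balancing electrons gives n = 2; the reaction quotient is Q = [Zn²⁺]·[Fe²⁺]^2/[Fe³⁺]^2 = 277.
At 25 °C, E = E° − (0.0592/n) log Q = 1.53 − (0.0592/2)(2.442) = 1.530 − 0.072 = 1.458 V.

1.46 V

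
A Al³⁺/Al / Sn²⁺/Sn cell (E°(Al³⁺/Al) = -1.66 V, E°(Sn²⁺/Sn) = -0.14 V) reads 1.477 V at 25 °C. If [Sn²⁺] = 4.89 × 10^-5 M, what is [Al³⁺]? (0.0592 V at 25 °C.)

From the Nernst equation, log Q = n(E° − E)/0.0592 = 6(1.52 − 1.477)/0.0592 = 4.358, so Q = 2.28 × 10^4.
With Q = [Al³⁺]^2/[Sn²⁺]^3 and the known concentrations, [Al³⁺]^2 in the numerator gives [Al³⁺] = 5.2 × 10^-5 M.

5.2 × 10^-5 M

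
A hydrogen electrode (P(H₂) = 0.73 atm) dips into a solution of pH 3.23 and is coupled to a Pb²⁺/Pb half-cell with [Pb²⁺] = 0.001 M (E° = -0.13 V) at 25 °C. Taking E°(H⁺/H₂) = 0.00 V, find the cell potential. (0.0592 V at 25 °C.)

0.032 V

The hydrogen couple is the cathode, so E°_cell = 0.13 V; n = 2.
[H⁺] = 10^(−3.23) = 5.9 × 10^-4 M, and Q = [Pb²⁺]·P(H₂) / [H⁺]^2 = 2110.
E = E° − (0.0592/2) log Q = 0.13 − (0.0592/2)(3.323) = 0.032 V.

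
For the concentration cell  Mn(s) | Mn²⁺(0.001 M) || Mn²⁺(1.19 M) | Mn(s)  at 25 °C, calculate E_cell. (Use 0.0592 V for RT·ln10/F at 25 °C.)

Both half-cells are Mn²⁺/Mn, so E°_cell = 0. The concentrated side is the cathode; the cell reaction moves Mn²⁺ from high to low concentration with n = 2.
Q = [Mn²⁺]_dilute/[Mn²⁺]_conc = 0.001/1.19 = 8.4 × 10^-4.
E = 0 − (0.0592/2) log Q = −(0.0592/2)(-3.076) = 0.0910 V.

0.091 V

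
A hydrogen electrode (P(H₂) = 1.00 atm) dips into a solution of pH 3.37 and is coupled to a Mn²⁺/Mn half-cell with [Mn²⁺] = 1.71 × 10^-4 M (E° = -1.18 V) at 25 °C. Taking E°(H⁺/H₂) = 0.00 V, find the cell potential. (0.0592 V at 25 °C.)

1.09 V

The hydrogen couple is the cathode, so E°_cell = 1.18 V; n = 2.
[H⁺] = 10^(−3.37) = 4.3 × 10^-4 M, and Q = [Mn²⁺]·P(H₂) / [H⁺]^2 = 940.
E = E° − (0.0592/2) log Q = 1.18 − (0.0592/2)(2.973) = 1.092 V.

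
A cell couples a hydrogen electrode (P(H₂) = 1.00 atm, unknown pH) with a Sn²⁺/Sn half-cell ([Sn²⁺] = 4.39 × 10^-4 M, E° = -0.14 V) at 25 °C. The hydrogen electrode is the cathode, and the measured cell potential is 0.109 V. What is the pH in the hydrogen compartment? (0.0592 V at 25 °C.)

E°_cell = 0.14 V and n = 2.
log Q = n(E° − E)/0.0592 = 2×(0.14 − 0.109)/0.0592 = 1.047.
With Q = [Sn²⁺]·P(H₂) / [H⁺]^2, solving for [H⁺] gives log[H⁺] = -2.202, so pH = 2.20.

pH = 2.20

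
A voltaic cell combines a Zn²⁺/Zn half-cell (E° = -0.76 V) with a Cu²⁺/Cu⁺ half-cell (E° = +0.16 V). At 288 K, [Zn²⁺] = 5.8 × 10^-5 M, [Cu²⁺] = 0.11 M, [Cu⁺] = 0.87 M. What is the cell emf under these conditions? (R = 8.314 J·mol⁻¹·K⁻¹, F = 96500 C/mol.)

The Cu²⁺/Cu⁺ couple has the higher reduction potential and acts as the cathode, so E°_cell = +0.16 − (-0.76) = 0.92 V.
Balancing electrons gives n = 2; the reaction quotient is Q = [Zn²⁺]·[Cu⁺]^2/[Cu²⁺]^2 = 0.00363.
E = E° − (RT/nF) ln Q = 0.92 − (8.314×288)/(2×96500) × (-5.619) = 0.920 + 0.070 = 0.990 V.

0.990 V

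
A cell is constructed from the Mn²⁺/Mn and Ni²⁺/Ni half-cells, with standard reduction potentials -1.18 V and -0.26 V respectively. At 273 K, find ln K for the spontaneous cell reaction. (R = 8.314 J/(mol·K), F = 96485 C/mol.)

ln K = 78.2

E°_cell = -0.26 − (-1.18) = 0.92 V, with n = 2 electrons transferred.
At equilibrium E = 0, so the Nernst equation gives ln K = nFE°/RT = (2)(96485)(0.92)/((8.314)(273)) = 78.22.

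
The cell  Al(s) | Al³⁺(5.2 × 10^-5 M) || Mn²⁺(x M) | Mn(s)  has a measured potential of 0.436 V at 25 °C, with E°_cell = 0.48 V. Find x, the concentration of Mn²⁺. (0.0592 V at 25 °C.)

4.5 × 10^-5 M

From the Nernst equation, log Q = n(E° − E)/0.0592 = 6(0.48 − 0.436)/0.0592 = 4.459, so Q = 2.88 × 10^4.
With Q = [Al³⁺]^2/[Mn²⁺]^3 and the known concentrations, [Mn²⁺]^3 in the denominator gives [Mn²⁺] = 4.5 × 10^-5 M.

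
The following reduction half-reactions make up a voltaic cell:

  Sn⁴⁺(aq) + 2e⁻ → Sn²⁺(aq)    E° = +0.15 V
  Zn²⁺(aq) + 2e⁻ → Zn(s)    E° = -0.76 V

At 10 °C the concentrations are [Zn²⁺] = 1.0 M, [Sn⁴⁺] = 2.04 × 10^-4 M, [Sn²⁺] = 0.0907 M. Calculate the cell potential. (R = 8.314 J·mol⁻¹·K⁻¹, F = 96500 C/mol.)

The Sn⁴⁺/Sn²⁺ couple has the higher reduction potential and acts as the cathode, so E°_cell = +0.15 − (-0.76) = 0.91 V.
Balancing electrons gives n = 2; the reaction quotient is Q = [Zn²⁺]·[Sn²⁺]/[Sn⁴⁺] = 445.
E = E° − (RT/nF) ln Q = 0.91 − (8.314×283)/(2×96500) × (6.097) = 0.910 − 0.074 = 0.836 V.

0.836 V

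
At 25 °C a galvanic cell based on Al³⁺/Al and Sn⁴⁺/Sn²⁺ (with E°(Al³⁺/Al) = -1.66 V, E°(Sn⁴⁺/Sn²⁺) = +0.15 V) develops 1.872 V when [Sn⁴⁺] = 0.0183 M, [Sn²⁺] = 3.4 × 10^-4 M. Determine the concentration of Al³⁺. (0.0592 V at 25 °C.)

0.28 M

From the Nernst equation, log Q = n(E° − E)/0.0592 = 6(1.81 − 1.872)/0.0592 = -6.284, so Q = 5.2 × 10^-7.
With Q = [Al³⁺]^2·[Sn²⁺]^3/[Sn⁴⁺]^3 and the known concentrations, [Al³⁺]^2 in the numerator gives [Al³⁺] = 0.28 M.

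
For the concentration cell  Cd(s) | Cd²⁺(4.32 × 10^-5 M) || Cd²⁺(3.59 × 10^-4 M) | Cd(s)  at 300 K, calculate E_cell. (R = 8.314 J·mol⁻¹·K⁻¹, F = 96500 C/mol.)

Both half-cells are Cd²⁺/Cd, so E°_cell = 0. The concentrated side is the cathode; the cell reaction moves Cd²⁺ from high to low concentration with n = 2.
Q = [Cd²⁺]_dilute/[Cd²⁺]_conc = 4.32 × 10^-5/3.59 × 10^-4 = 0.120.
E = 0 − (RT/nF) ln Q = −((8.314×300)/(2×96500))(-2.117) = 0.0274 V.

0.027 V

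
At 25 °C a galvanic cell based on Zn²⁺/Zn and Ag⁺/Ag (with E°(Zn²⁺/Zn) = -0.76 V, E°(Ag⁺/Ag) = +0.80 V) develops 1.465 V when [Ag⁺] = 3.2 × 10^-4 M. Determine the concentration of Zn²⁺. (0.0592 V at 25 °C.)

From the Nernst equation, log Q = n(E° − E)/0.0592 = 2(1.56 − 1.465)/0.0592 = 3.209, so Q = 1620.
With Q = [Zn²⁺]/[Ag⁺]^2 and the known concentrations, [Zn²⁺] in the numerator gives [Zn²⁺] = 1.7 × 10^-4 M.

1.7 × 10^-4 M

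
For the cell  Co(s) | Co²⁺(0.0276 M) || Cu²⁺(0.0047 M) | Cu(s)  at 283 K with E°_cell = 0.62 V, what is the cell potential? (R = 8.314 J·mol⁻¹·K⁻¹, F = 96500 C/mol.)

0.598 V

Balancing electrons gives n = 2; the reaction quotient is Q = [Co²⁺]/[Cu²⁺] = 5.87.
E = E° − (RT/nF) ln Q = 0.62 − (8.314×283)/(2×96500) × (1.770) = 0.620 − 0.022 = 0.598 V.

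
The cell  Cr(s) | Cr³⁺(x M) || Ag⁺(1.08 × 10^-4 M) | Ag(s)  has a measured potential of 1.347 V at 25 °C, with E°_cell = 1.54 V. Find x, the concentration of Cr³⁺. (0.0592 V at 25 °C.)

From the Nernst equation, log Q = n(E° − E)/0.0592 = 3(1.54 − 1.347)/0.0592 = 9.780, so Q = 6.03 × 10^9.
With Q = [Cr³⁺]/[Ag⁺]^3 and the known concentrations, [Cr³⁺] in the numerator gives [Cr³⁺] = 0.0076 M.

0.0076 M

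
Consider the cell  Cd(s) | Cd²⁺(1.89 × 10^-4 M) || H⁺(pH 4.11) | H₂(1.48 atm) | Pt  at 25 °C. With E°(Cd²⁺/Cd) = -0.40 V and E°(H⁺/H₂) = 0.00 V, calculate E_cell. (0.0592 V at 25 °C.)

The hydrogen couple is the cathode, so E°_cell = 0.40 V; n = 2.
[H⁺] = 10^(−4.11) = 7.8 × 10^-5 M, and Q = [Cd²⁺]·P(H₂) / [H⁺]^2 = 4.64 × 10^4.
E = E° − (0.0592/2) log Q = 0.40 − (0.0592/2)(4.667) = 0.262 V.

0.26 V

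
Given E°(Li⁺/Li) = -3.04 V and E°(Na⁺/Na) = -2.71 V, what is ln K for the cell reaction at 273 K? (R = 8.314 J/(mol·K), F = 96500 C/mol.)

ln K = 14.0

E°_cell = -2.71 − (-3.04) = 0.33 V, with n = 1 electron transferred.
At equilibrium E = 0, so the Nernst equation gives ln K = nFE°/RT = (1)(96500)(0.33)/((8.314)(273)) = 14.03.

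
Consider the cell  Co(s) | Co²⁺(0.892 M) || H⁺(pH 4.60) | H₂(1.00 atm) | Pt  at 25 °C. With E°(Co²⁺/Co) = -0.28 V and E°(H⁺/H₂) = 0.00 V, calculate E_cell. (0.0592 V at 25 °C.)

The hydrogen couple is the cathode, so E°_cell = 0.28 V; n = 2.
[H⁺] = 10^(−4.60) = 2.5 × 10^-5 M, and Q = [Co²⁺]·P(H₂) / [H⁺]^2 = 1.41 × 10^9.
E = E° − (0.0592/2) log Q = 0.28 − (0.0592/2)(9.150) = 0.009 V.

0.009 V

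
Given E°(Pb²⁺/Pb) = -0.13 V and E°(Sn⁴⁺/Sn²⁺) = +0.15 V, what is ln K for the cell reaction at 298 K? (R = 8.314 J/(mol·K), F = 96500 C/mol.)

E°_cell = +0.15 − (-0.13) = 0.28 V, with n = 2 electrons transferred.
At equilibrium E = 0, so the Nernst equation gives ln K = nFE°/RT = (2)(96500)(0.28)/((8.314)(298)) = 21.81.

ln K = 21.8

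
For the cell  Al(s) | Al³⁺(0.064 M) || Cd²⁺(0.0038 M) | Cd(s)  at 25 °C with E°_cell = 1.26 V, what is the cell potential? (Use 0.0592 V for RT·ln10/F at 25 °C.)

Balancing electrons gives n = 6; the reaction quotient is Q = [Al³⁺]^2/[Cd²⁺]^3 = 7.46 × 10^4.
At 25 °C, E = E° − (0.0592/n) log Q = 1.26 − (0.0592/6)(4.873) = 1.260 − 0.048 = 1.212 V.

1.21 V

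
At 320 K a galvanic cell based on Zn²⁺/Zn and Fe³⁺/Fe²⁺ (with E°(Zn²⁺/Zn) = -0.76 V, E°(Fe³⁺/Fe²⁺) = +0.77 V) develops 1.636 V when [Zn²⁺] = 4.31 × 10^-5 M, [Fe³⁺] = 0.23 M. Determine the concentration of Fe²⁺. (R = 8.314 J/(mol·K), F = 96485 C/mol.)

0.75 M

From the Nernst equation, ln Q = nF(E° − E)/RT = 2×96485×(1.53 − 1.636)/(8.314×320) = -7.688, so Q = 4.58 × 10^-4.
With Q = [Zn²⁺]·[Fe²⁺]^2/[Fe³⁺]^2 and the known concentrations, [Fe²⁺]^2 in the numerator gives [Fe²⁺] = 0.75 M.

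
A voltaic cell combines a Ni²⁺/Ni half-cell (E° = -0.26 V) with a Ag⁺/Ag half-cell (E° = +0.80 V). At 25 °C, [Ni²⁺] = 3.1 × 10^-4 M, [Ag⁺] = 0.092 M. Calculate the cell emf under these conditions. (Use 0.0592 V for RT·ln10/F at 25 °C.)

1.10 V

The Ag⁺/Ag couple has the higher reduction potential and acts as the cathode, so E°_cell = +0.80 − (-0.26) = 1.06 V.
Balancing electrons gives n = 2; the reaction quotient is Q = [Ni²⁺]/[Ag⁺]^2 = 0.0366.
At 25 °C, E = E° − (0.0592/n) log Q = 1.06 − (0.0592/2)(-1.436) = 1.060 + 0.043 = 1.103 V.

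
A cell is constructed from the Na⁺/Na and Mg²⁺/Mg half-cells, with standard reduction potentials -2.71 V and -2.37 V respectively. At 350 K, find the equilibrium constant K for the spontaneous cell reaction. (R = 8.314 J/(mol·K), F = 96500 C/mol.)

E°_cell = -2.37 − (-2.71) = 0.34 V, with n = 2 electrons transferred.
At equilibrium E = 0, so the Nernst equation gives ln K = nFE°/RT = (2)(96500)(0.34)/((8.314)(350)) = 22.55.
K = e^22.55 = 6.2 × 10^9.

6.2 × 10^9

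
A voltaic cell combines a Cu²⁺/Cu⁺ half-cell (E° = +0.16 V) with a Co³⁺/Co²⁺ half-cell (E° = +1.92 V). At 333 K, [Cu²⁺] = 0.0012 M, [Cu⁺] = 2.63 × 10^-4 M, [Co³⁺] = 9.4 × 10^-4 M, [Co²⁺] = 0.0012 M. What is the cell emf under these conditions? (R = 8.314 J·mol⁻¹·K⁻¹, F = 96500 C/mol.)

The Co³⁺/Co²⁺ couple has the higher reduction potential and acts as the cathode, so E°_cell = +1.92 − (+0.16) = 1.76 V.
Balancing electrons gives n = 1; the reaction quotient is Q = [Cu²⁺]·[Co²⁺]/([Cu⁺]·[Co³⁺]) = 5.82.
E = E° − (RT/nF) ln Q = 1.76 − (8.314×333)/(1×96500) × (1.762) = 1.760 − 0.051 = 1.709 V.

1.71 V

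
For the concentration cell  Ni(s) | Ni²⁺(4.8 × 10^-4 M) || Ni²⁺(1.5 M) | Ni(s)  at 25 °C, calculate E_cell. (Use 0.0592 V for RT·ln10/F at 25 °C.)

0.10 V

Both half-cells are Ni²⁺/Ni, so E°_cell = 0. The concentrated side is the cathode; the cell reaction moves Ni²⁺ from high to low concentration with n = 2.
Q = [Ni²⁺]_dilute/[Ni²⁺]_conc = 4.8 × 10^-4/1.5 = 3.2 × 10^-4.
E = 0 − (0.0592/2) log Q = −(0.0592/2)(-3.495) = 0.1035 V.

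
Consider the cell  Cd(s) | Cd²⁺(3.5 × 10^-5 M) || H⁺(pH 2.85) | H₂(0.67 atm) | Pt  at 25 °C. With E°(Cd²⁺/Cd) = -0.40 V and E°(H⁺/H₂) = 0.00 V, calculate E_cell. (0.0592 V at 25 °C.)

The hydrogen couple is the cathode, so E°_cell = 0.40 V; n = 2.
[H⁺] = 10^(−2.85) = 0.0014 M, and Q = [Cd²⁺]·P(H₂) / [H⁺]^2 = 11.8.
E = E° − (0.0592/2) log Q = 0.40 − (0.0592/2)(1.070) = 0.368 V.

0.37 V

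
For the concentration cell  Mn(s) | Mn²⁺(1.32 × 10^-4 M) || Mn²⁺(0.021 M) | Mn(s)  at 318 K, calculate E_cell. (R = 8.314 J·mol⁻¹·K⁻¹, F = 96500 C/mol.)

Both half-cells are Mn²⁺/Mn, so E°_cell = 0. The concentrated side is the cathode; the cell reaction moves Mn²⁺ from high to low concentration with n = 2.
Q = [Mn²⁺]_dilute/[Mn²⁺]_conc = 1.32 × 10^-4/0.021 = 0.00629.
E = 0 − (RT/nF) ln Q = −((8.314×318)/(2×96500))(-5.069) = 0.0694 V.

0.069 V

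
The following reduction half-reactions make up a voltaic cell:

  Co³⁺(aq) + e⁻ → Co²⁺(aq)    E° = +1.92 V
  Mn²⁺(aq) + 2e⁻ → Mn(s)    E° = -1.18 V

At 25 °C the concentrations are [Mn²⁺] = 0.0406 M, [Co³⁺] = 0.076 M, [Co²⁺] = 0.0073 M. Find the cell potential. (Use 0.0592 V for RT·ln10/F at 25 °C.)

The Co³⁺/Co²⁺ couple has the higher reduction potential and acts as the cathode, so E°_cell = +1.92 − (-1.18) = 3.10 V.
Balancing electrons gives n = 2; the reaction quotient is Q = [Mn²⁺]·[Co²⁺]^2/[Co³⁺]^2 = 3.75 × 10^-4.
At 25 °C, E = E° − (0.0592/n) log Q = 3.10 − (0.0592/2)(-3.426) = 3.100 + 0.101 = 3.201 V.

3.20 V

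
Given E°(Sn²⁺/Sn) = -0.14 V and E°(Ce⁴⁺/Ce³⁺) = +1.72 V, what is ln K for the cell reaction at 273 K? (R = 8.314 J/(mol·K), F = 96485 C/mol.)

ln K = 158.1

E°_cell = +1.72 − (-0.14) = 1.86 V, with n = 2 electrons transferred.
At equilibrium E = 0, so the Nernst equation gives ln K = nFE°/RT = (2)(96485)(1.86)/((8.314)(273)) = 158.14.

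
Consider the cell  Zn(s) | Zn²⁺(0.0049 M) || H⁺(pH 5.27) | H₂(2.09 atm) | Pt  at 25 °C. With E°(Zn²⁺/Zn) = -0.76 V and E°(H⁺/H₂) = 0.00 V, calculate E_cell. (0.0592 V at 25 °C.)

The hydrogen couple is the cathode, so E°_cell = 0.76 V; n = 2.
[H⁺] = 10^(−5.27) = 5.4 × 10^-6 M, and Q = [Zn²⁺]·P(H₂) / [H⁺]^2 = 3.55 × 10^8.
E = E° − (0.0592/2) log Q = 0.76 − (0.0592/2)(8.550) = 0.507 V.

0.51 V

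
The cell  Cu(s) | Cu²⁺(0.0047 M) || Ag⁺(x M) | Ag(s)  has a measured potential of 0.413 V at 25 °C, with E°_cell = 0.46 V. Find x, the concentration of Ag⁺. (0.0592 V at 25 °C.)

From the Nernst equation, log Q = n(E° − E)/0.0592 = 2(0.46 − 0.413)/0.0592 = 1.588, so Q = 38.7.
With Q = [Cu²⁺]/[Ag⁺]^2 and the known concentrations, [Ag⁺]^2 in the denominator gives [Ag⁺] = 0.011 M.

0.011 M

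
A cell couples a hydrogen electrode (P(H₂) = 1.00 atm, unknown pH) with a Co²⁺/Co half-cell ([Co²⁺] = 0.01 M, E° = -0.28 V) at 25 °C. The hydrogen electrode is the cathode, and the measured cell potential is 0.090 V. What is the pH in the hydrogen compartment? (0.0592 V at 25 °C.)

pH = 4.21

E°_cell = 0.28 V and n = 2.
log Q = n(E° − E)/0.0592 = 2×(0.28 − 0.090)/0.0592 = 6.419.
With Q = [Co²⁺]·P(H₂) / [H⁺]^2, solving for [H⁺] gives log[H⁺] = -4.209, so pH = 4.21.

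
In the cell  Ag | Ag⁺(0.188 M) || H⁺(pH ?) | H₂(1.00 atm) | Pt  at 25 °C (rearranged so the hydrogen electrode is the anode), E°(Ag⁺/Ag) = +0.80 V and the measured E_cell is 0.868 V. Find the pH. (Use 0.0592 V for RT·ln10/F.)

E°_cell = 0.80 V and n = 2.
log Q = n(E° − E)/0.0592 = 2×(0.80 − 0.868)/0.0592 = -2.297.
With Q = [H⁺]^2 / ([Ag⁺]^2·P(H₂)), solving for [H⁺] gives log[H⁺] = -1.874, so pH = 1.87.

pH = 1.87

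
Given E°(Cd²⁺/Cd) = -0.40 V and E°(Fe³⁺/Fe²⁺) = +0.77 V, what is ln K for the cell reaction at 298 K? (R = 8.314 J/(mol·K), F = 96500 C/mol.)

ln K = 91.1

E°_cell = +0.77 − (-0.40) = 1.17 V, with n = 2 electrons transferred.
At equilibrium E = 0, so the Nernst equation gives ln K = nFE°/RT = (2)(96500)(1.17)/((8.314)(298)) = 91.14.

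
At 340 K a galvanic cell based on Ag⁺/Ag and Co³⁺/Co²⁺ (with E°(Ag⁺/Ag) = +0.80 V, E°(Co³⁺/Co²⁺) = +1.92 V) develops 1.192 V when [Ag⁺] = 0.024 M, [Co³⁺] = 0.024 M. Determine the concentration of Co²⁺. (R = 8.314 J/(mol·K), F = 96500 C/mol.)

0.086 M

From the Nernst equation, ln Q = nF(E° − E)/RT = 1×96500×(1.12 − 1.192)/(8.314×340) = -2.458, so Q = 0.0856.
With Q = [Ag⁺]·[Co²⁺]/[Co³⁺] and the known concentrations, [Co²⁺] in the numerator gives [Co²⁺] = 0.086 M.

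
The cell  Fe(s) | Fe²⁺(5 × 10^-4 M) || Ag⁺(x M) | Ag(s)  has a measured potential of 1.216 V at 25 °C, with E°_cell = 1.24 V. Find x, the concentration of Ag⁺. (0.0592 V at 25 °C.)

0.0088 M

From the Nernst equation, log Q = n(E° − E)/0.0592 = 2(1.24 − 1.216)/0.0592 = 0.811, so Q = 6.47.
With Q = [Fe²⁺]/[Ag⁺]^2 and the known concentrations, [Ag⁺]^2 in the denominator gives [Ag⁺] = 0.0088 M.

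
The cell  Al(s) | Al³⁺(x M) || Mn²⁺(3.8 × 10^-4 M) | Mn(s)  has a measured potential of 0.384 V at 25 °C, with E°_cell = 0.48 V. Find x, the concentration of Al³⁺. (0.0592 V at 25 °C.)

0.54 M

From the Nernst equation, log Q = n(E° − E)/0.0592 = 6(0.48 − 0.384)/0.0592 = 9.730, so Q = 5.37 × 10^9.
With Q = [Al³⁺]^2/[Mn²⁺]^3 and the known concentrations, [Al³⁺]^2 in the numerator gives [Al³⁺] = 0.54 M.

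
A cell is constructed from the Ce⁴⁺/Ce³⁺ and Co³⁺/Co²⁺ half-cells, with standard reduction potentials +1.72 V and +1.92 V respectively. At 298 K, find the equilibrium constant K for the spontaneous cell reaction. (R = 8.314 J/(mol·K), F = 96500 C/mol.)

2400

E°_cell = +1.92 − (+1.72) = 0.20 V, with n = 1 electron transferred.
At equilibrium E = 0, so the Nernst equation gives ln K = nFE°/RT = (1)(96500)(0.20)/((8.314)(298)) = 7.79.
K = e^7.79 = 2400.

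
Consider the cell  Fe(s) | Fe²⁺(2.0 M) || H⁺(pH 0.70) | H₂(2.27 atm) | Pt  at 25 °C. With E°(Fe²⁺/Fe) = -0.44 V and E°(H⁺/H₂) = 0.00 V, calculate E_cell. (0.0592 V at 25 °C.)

The hydrogen couple is the cathode, so E°_cell = 0.44 V; n = 2.
[H⁺] = 10^(−0.70) = 0.20 M, and Q = [Fe²⁺]·P(H₂) / [H⁺]^2 = 114.
E = E° − (0.0592/2) log Q = 0.44 − (0.0592/2)(2.057) = 0.379 V.

0.38 V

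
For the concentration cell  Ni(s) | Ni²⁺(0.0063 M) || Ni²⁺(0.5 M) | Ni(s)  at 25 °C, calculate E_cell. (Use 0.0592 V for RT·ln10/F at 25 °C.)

Both half-cells are Ni²⁺/Ni, so E°_cell = 0. The concentrated side is the cathode; the cell reaction moves Ni²⁺ from high to low concentration with n = 2.
Q = [Ni²⁺]_dilute/[Ni²⁺]_conc = 0.0063/0.5 = 0.0126.
E = 0 − (0.0592/2) log Q = −(0.0592/2)(-1.900) = 0.0562 V.

0.056 V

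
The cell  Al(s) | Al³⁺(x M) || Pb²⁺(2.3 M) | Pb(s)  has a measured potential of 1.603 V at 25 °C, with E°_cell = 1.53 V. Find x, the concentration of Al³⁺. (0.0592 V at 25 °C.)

From the Nernst equation, log Q = n(E° − E)/0.0592 = 6(1.53 − 1.603)/0.0592 = -7.399, so Q = 3.99 × 10^-8.
With Q = [Al³⁺]^2/[Pb²⁺]^3 and the known concentrations, [Al³⁺]^2 in the numerator gives [Al³⁺] = 7 × 10^-4 M.

7 × 10^-4 M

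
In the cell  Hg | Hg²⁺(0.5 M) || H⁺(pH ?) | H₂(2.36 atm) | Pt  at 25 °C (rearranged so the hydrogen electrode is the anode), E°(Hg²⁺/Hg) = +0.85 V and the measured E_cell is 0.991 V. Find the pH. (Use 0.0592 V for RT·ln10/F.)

pH = 2.35

E°_cell = 0.85 V and n = 2.
log Q = n(E° − E)/0.0592 = 2×(0.85 − 0.991)/0.0592 = -4.764.
With Q = [H⁺]^2 / ([Hg²⁺]·P(H₂)), solving for [H⁺] gives log[H⁺] = -2.346, so pH = 2.35.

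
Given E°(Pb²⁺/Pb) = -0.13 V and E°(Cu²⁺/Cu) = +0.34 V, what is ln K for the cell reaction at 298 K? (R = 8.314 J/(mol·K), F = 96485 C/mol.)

E°_cell = +0.34 − (-0.13) = 0.47 V, with n = 2 electrons transferred.
At equilibrium E = 0, so the Nernst equation gives ln K = nFE°/RT = (2)(96485)(0.47)/((8.314)(298)) = 36.61.

ln K = 36.6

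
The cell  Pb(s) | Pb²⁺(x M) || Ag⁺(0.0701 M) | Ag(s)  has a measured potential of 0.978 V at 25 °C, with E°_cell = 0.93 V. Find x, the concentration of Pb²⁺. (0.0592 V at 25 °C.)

1.2 × 10^-4 M

From the Nernst equation, log Q = n(E° − E)/0.0592 = 2(0.93 − 0.978)/0.0592 = -1.622, so Q = 0.0239.
With Q = [Pb²⁺]/[Ag⁺]^2 and the known concentrations, [Pb²⁺] in the numerator gives [Pb²⁺] = 1.2 × 10^-4 M.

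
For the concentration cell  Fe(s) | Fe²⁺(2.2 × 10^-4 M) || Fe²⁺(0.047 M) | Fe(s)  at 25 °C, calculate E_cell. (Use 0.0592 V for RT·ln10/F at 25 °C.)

Both half-cells are Fe²⁺/Fe, so E°_cell = 0. The concentrated side is the cathode; the cell reaction moves Fe²⁺ from high to low concentration with n = 2.
Q = [Fe²⁺]_dilute/[Fe²⁺]_conc = 2.2 × 10^-4/0.047 = 0.00468.
E = 0 − (0.0592/2) log Q = −(0.0592/2)(-2.330) = 0.0690 V.

0.069 V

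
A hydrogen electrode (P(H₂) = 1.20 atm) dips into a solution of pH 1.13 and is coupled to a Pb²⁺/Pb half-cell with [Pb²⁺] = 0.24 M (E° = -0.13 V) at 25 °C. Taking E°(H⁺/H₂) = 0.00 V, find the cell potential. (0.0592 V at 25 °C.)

The hydrogen couple is the cathode, so E°_cell = 0.13 V; n = 2.
[H⁺] = 10^(−1.13) = 0.074 M, and Q = [Pb²⁺]·P(H₂) / [H⁺]^2 = 52.4.
E = E° − (0.0592/2) log Q = 0.13 − (0.0592/2)(1.719) = 0.079 V.

0.079 V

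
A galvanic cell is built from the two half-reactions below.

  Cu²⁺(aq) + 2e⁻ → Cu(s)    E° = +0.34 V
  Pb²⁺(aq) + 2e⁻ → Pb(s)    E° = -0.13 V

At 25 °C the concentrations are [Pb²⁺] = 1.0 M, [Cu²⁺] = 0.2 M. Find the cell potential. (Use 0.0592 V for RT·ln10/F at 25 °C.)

0.449 V

The Cu²⁺/Cu couple has the higher reduction potential and acts as the cathode, so E°_cell = +0.34 − (-0.13) = 0.47 V.
Balancing electrons gives n = 2; the reaction quotient is Q = [Pb²⁺]/[Cu²⁺] = 5.00.
At 25 °C, E = E° − (0.0592/n) log Q = 0.47 − (0.0592/2)(0.699) = 0.470 − 0.021 = 0.449 V.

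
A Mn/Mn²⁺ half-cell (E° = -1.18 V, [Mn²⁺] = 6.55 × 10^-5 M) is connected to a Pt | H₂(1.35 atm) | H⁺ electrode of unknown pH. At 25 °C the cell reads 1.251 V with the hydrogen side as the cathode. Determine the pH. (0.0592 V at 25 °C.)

pH = 0.83

E°_cell = 1.18 V and n = 2.
log Q = n(E° − E)/0.0592 = 2×(1.18 − 1.251)/0.0592 = -2.399.
With Q = [Mn²⁺]·P(H₂) / [H⁺]^2, solving for [H⁺] gives log[H⁺] = -0.827, so pH = 0.83.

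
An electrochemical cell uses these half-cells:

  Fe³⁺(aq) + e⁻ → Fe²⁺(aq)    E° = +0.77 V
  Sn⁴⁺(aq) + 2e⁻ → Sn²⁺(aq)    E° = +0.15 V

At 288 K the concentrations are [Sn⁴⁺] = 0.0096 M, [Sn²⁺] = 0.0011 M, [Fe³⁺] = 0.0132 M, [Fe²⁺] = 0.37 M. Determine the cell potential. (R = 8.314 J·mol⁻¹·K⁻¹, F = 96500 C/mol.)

0.510 V

The Fe³⁺/Fe²⁺ couple has the higher reduction potential and acts as the cathode, so E°_cell = +0.77 − (+0.15) = 0.62 V.
Balancing electrons gives n = 2; the reaction quotient is Q = [Sn⁴⁺]·[Fe²⁺]^2/([Sn²⁺]·[Fe³⁺]^2) = 6860.
E = E° − (RT/nF) ln Q = 0.62 − (8.314×288)/(2×96500) × (8.833) = 0.620 − 0.110 = 0.510 V.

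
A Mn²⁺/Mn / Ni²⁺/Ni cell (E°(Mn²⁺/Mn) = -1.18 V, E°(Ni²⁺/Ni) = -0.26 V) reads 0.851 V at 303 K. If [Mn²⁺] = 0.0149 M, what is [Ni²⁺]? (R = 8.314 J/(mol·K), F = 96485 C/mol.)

7.5 × 10^-5 M

From the Nernst equation, ln Q = nF(E° − E)/RT = 2×96485×(0.92 − 0.851)/(8.314×303) = 5.286, so Q = 197.
With Q = [Mn²⁺]/[Ni²⁺] and the known concentrations, [Ni²⁺] in the denominator gives [Ni²⁺] = 7.5 × 10^-5 M.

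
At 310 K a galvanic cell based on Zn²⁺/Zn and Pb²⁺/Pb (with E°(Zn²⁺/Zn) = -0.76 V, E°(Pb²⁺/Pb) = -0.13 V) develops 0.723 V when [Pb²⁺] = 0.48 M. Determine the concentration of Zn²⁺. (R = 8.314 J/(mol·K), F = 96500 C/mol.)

From the Nernst equation, ln Q = nF(E° − E)/RT = 2×96500×(0.63 − 0.723)/(8.314×310) = -6.964, so Q = 9.45 × 10^-4.
With Q = [Zn²⁺]/[Pb²⁺] and the known concentrations, [Zn²⁺] in the numerator gives [Zn²⁺] = 4.5 × 10^-4 M.

4.5 × 10^-4 M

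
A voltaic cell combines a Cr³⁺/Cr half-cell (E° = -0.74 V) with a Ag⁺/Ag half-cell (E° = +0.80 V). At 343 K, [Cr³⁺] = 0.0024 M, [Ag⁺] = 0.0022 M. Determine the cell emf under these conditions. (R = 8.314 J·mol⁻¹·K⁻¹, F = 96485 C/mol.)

1.42 V

The Ag⁺/Ag couple has the higher reduction potential and acts as the cathode, so E°_cell = +0.80 − (-0.74) = 1.54 V.
Balancing electrons gives n = 3; the reaction quotient is Q = [Cr³⁺]/[Ag⁺]^3 = 2.25 × 10^5.
E = E° − (RT/nF) ln Q = 1.54 − (8.314×343)/(3×96485) × (12.326) = 1.540 − 0.121 = 1.419 V.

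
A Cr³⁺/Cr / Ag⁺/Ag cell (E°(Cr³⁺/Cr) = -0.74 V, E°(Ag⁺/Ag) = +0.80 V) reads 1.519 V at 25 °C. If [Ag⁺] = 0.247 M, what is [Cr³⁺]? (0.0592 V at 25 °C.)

From the Nernst equation, log Q = n(E° − E)/0.0592 = 3(1.54 − 1.519)/0.0592 = 1.064, so Q = 11.6.
With Q = [Cr³⁺]/[Ag⁺]^3 and the known concentrations, [Cr³⁺] in the numerator gives [Cr³⁺] = 0.17 M.

0.17 M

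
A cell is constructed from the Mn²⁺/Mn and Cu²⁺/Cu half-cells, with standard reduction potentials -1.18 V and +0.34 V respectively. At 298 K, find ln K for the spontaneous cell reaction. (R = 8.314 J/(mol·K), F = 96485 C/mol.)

ln K = 118.4

E°_cell = +0.34 − (-1.18) = 1.52 V, with n = 2 electrons transferred.
At equilibrium E = 0, so the Nernst equation gives ln K = nFE°/RT = (2)(96485)(1.52)/((8.314)(298)) = 118.39.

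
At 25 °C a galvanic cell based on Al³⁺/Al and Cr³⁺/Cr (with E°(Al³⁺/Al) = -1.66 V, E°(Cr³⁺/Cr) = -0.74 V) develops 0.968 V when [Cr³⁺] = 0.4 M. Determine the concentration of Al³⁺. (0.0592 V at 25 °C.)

From the Nernst equation, log Q = n(E° − E)/0.0592 = 3(0.92 − 0.968)/0.0592 = -2.432, so Q = 0.00369.
With Q = [Al³⁺]/[Cr³⁺] and the known concentrations, [Al³⁺] in the numerator gives [Al³⁺] = 0.0015 M.

0.0015 M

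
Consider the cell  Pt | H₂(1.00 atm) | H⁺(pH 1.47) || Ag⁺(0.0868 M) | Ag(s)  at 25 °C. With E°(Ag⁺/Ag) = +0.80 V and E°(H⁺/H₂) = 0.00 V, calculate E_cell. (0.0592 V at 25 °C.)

0.82 V

The Ag⁺/Ag couple is the cathode, so E°_cell = 0.80 V; n = 2.
[H⁺] = 10^(−1.47) = 0.034 M, and Q = [H⁺]^2 / ([Ag⁺]^2·P(H₂)) = 0.152.
E = E° − (0.0592/2) log Q = 0.80 − (0.0592/2)(-0.817) = 0.824 V.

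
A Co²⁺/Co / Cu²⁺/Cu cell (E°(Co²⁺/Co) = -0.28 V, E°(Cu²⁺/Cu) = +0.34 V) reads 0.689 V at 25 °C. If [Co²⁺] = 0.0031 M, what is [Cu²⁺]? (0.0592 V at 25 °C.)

0.66 M

From the Nernst equation, log Q = n(E° − E)/0.0592 = 2(0.62 − 0.689)/0.0592 = -2.331, so Q = 0.00467.
With Q = [Co²⁺]/[Cu²⁺] and the known concentrations, [Cu²⁺] in the denominator gives [Cu²⁺] = 0.66 M.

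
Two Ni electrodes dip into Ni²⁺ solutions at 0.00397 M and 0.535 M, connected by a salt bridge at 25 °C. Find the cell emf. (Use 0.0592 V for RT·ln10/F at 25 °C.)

0.063 V

Both half-cells are Ni²⁺/Ni, so E°_cell = 0. The concentrated side is the cathode; the cell reaction moves Ni²⁺ from high to low concentration with n = 2.
Q = [Ni²⁺]_dilute/[Ni²⁺]_conc = 0.00397/0.535 = 0.00742.
E = 0 − (0.0592/2) log Q = −(0.0592/2)(-2.130) = 0.0630 V.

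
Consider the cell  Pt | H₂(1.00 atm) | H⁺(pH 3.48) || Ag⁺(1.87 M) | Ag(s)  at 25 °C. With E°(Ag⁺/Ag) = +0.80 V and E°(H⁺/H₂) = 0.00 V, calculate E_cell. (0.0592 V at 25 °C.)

The Ag⁺/Ag couple is the cathode, so E°_cell = 0.80 V; n = 2.
[H⁺] = 10^(−3.48) = 3.3 × 10^-4 M, and Q = [H⁺]^2 / ([Ag⁺]^2·P(H₂)) = 3.14 × 10^-8.
E = E° − (0.0592/2) log Q = 0.80 − (0.0592/2)(-7.504) = 1.022 V.

1.02 V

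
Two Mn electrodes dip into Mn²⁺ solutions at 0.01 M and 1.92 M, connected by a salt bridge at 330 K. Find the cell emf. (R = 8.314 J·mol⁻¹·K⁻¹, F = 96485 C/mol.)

0.075 V

Both half-cells are Mn²⁺/Mn, so E°_cell = 0. The concentrated side is the cathode; the cell reaction moves Mn²⁺ from high to low concentration with n = 2.
Q = [Mn²⁺]_dilute/[Mn²⁺]_conc = 0.01/1.92 = 0.00521.
E = 0 − (RT/nF) ln Q = −((8.314×330)/(2×96485))(-5.257) = 0.0747 V.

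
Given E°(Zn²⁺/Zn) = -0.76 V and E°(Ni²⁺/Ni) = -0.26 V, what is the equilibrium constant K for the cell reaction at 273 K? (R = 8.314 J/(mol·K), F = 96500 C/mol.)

2.9 × 10^18

E°_cell = -0.26 − (-0.76) = 0.50 V, with n = 2 electrons transferred.
At equilibrium E = 0, so the Nernst equation gives ln K = nFE°/RT = (2)(96500)(0.50)/((8.314)(273)) = 42.52.
K = e^42.52 = 2.9 × 10^18.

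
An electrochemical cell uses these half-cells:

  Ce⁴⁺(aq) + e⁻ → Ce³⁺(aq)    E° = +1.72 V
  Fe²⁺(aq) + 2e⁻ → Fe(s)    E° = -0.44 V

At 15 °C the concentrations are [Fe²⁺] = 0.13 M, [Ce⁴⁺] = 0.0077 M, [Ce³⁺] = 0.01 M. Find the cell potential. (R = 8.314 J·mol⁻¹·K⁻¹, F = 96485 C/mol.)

2.18 V

The Ce⁴⁺/Ce³⁺ couple has the higher reduction potential and acts as the cathode, so E°_cell = +1.72 − (-0.44) = 2.16 V.
Balancing electrons gives n = 2; the reaction quotient is Q = [Fe²⁺]·[Ce³⁺]^2/[Ce⁴⁺]^2 = 0.219.
E = E° − (RT/nF) ln Q = 2.16 − (8.314×288)/(2×96485) × (-1.517) = 2.160 + 0.019 = 2.179 V.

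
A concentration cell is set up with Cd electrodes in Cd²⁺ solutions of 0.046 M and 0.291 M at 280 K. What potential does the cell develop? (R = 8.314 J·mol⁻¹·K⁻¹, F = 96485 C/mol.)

Both half-cells are Cd²⁺/Cd, so E°_cell = 0. The concentrated side is the cathode; the cell reaction moves Cd²⁺ from high to low concentration with n = 2.
Q = [Cd²⁺]_dilute/[Cd²⁺]_conc = 0.046/0.291 = 0.158.
E = 0 − (RT/nF) ln Q = −((8.314×280)/(2×96485))(-1.845) = 0.0223 V.

0.022 V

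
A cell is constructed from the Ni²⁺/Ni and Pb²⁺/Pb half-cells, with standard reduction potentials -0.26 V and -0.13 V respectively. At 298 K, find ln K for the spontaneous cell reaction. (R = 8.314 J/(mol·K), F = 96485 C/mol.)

E°_cell = -0.13 − (-0.26) = 0.13 V, with n = 2 electrons transferred.
At equilibrium E = 0, so the Nernst equation gives ln K = nFE°/RT = (2)(96485)(0.13)/((8.314)(298)) = 10.13.

ln K = 10.1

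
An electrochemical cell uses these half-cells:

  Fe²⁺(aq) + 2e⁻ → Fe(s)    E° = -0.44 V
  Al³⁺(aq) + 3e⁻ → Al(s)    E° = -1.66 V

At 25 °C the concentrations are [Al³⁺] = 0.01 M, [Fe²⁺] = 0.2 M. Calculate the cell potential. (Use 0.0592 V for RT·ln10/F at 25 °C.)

1.24 V

The Fe²⁺/Fe couple has the higher reduction potential and acts as the cathode, so E°_cell = -0.44 − (-1.66) = 1.22 V.
Balancing electrons gives n = 6; the reaction quotient is Q = [Al³⁺]^2/[Fe²⁺]^3 = 0.0125.
At 25 °C, E = E° − (0.0592/n) log Q = 1.22 − (0.0592/6)(-1.903) = 1.220 + 0.019 = 1.239 V.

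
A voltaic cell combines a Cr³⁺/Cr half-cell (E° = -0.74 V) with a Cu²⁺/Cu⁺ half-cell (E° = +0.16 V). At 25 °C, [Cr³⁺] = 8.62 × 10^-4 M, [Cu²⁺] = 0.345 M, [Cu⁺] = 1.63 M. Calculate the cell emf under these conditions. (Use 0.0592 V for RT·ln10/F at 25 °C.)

The Cu²⁺/Cu⁺ couple has the higher reduction potential and acts as the cathode, so E°_cell = +0.16 − (-0.74) = 0.90 V.
Balancing electrons gives n = 3; the reaction quotient is Q = [Cr³⁺]·[Cu⁺]^3/[Cu²⁺]^3 = 0.0909.
At 25 °C, E = E° − (0.0592/n) log Q = 0.90 − (0.0592/3)(-1.041) = 0.900 + 0.021 = 0.921 V.

0.921 V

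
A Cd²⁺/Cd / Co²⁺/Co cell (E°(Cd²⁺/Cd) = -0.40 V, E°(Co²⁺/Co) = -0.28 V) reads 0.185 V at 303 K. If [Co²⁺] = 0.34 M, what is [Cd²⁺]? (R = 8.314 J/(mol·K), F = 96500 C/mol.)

From the Nernst equation, ln Q = nF(E° − E)/RT = 2×96500×(0.12 − 0.185)/(8.314×303) = -4.980, so Q = 0.00687.
With Q = [Cd²⁺]/[Co²⁺] and the known concentrations, [Cd²⁺] in the numerator gives [Cd²⁺] = 0.0023 M.

0.0023 M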